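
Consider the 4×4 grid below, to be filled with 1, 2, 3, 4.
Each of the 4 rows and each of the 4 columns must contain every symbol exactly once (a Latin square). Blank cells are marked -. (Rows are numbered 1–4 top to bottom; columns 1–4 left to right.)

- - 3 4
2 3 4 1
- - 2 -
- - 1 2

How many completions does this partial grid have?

1

Row 1, column 1: eliminating its row and column leaves {1}.
Row 1, column 2: eliminating its row and column leaves {1, 2}.
Row 3, column 1: eliminating its row and column leaves {1, 3, 4}.
Row 3, column 2: eliminating its row and column leaves {1, 4}.
Row 3, column 4: eliminating its row and column leaves {3}.
Row 4, column 1: eliminating its row and column leaves {3, 4}.
Row 4, column 2: eliminating its row and column leaves {4}.
Only one assignment across all blanks avoids any row or column repeat, giving 1 completion.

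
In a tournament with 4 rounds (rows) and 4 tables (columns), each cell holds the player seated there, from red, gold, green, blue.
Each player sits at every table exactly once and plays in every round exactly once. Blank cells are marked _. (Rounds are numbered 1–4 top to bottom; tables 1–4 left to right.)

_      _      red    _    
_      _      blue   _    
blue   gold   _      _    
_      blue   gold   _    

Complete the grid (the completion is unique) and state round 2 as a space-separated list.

Round 1, table 2: round 1 has {red} and table 2 has {gold, blue}, leaving only green.
Round 2, table 2: round 2 has {blue} and table 2 has {gold, green, blue}, leaving only red.
Round 1, table 1: round 1 has {red, green} and table 1 has {blue}, leaving only gold.
Round 2, table 1: round 2 has {red, blue} and table 1 has {gold, blue}, leaving only green.
Round 2, table 4: round 2 has {red, green, blue} and table 4 has {}, leaving only gold.
So round 2 reads: green red blue gold.

green red blue gold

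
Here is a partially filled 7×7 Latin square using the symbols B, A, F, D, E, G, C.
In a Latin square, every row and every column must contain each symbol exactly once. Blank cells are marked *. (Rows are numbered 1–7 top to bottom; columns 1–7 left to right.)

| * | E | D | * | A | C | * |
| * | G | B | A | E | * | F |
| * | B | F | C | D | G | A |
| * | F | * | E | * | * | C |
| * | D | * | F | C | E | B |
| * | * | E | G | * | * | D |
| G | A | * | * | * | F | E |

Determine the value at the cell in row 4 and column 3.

A

Row 1, column 4: row 1 has {A, D, E, C} and column 4 has {A, F, E, G, C}, leaving only B.
Row 1, column 1: row 1 has {B, A, D, E, C} and column 1 has {G}, leaving only F.
Row 1, column 7: row 1 has {B, A, F, D, E, C} and column 7 has {B, A, F, D, E, C}, leaving only G.
Row 2, column 6: row 2 has {B, A, F, E, G} and column 6 has {F, E, G, C}, leaving only D.
Row 2, column 1: row 2 has {B, A, F, D, E, G} and column 1 has {F, G}, leaving only C.
Row 3, column 1: row 3 has {B, A, F, D, G, C} and column 1 has {F, G, C}, leaving only E.
Row 5, column 1: row 5 has {B, F, D, E, C} and column 1 has {F, E, G, C}, leaving only A.
Row 5, column 3: row 5 has {B, A, F, D, E, C} and column 3 has {B, F, D, E}, leaving only G.
Row 4 already has {F, E, C} and column 3 already has {B, F, D, E, G}, so row 4, column 3 must be A.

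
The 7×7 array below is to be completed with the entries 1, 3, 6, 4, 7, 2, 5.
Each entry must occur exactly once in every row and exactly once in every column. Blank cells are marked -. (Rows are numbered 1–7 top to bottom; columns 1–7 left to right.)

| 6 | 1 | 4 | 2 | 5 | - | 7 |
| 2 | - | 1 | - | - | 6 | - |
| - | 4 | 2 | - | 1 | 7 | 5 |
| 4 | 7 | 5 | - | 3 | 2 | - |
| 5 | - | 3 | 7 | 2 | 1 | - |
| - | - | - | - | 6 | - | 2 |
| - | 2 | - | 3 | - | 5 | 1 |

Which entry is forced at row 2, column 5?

7

Row 1, column 6: row 1 has {1, 6, 4, 7, 2, 5} and column 6 has {1, 6, 7, 2, 5}, leaving only 3.
Row 3, column 1: row 3 has {1, 4, 7, 2, 5} and column 1 has {6, 4, 2, 5}, leaving only 3.
Row 3, column 4: row 3 has {1, 3, 4, 7, 2, 5} and column 4 has {3, 7, 2}, leaving only 6.
Row 4, column 4: row 4 has {3, 4, 7, 2, 5} and column 4 has {3, 6, 7, 2}, leaving only 1.
Row 4, column 7: row 4 has {1, 3, 4, 7, 2, 5} and column 7 has {1, 7, 2, 5}, leaving only 6.
Row 5, column 2: row 5 has {1, 3, 7, 2, 5} and column 2 has {1, 4, 7, 2}, leaving only 6.
Row 5, column 7: row 5 has {1, 3, 6, 7, 2, 5} and column 7 has {1, 6, 7, 2, 5}, leaving only 4.
Row 2, column 7: row 2 has {1, 6, 2} and column 7 has {1, 6, 4, 7, 2, 5}, leaving only 3.
Row 2, column 2: row 2 has {1, 3, 6, 2} and column 2 has {1, 6, 4, 7, 2}, leaving only 5.
Row 2, column 4: row 2 has {1, 3, 6, 2, 5} and column 4 has {1, 3, 6, 7, 2}, leaving only 4.
Row 2 already has {1, 3, 6, 4, 2, 5} and column 5 already has {1, 3, 6, 2, 5}, so row 2, column 5 must be 7.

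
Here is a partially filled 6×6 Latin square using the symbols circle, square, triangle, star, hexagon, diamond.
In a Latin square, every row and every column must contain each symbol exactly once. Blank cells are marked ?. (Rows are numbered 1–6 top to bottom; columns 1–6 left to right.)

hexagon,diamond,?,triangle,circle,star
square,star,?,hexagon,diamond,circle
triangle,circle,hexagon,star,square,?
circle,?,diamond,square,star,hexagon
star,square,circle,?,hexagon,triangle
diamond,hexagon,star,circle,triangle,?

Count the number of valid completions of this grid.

Row 1, column 3: eliminating its row and column leaves {square}.
Row 2, column 3: eliminating its row and column leaves {triangle}.
Row 3, column 6: eliminating its row and column leaves {diamond}.
Row 4, column 2: eliminating its row and column leaves {triangle}.
Row 5, column 4: eliminating its row and column leaves {diamond}.
Row 6, column 6: eliminating its row and column leaves {square}.
Only one assignment across all blanks avoids any row or column repeat, giving 1 completion.

1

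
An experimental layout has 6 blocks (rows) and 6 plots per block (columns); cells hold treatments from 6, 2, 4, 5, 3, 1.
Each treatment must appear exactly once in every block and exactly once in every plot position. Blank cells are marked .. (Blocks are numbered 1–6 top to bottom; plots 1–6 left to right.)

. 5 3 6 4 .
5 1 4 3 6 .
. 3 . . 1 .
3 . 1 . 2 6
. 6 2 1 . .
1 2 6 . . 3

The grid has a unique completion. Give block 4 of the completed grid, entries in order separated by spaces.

3 4 1 5 2 6

Block 4, plot 2: block 4 has {6, 2, 3, 1} and plot 2 has {6, 2, 5, 3, 1}, leaving only 4.
Block 4, plot 4: block 4 has {6, 2, 4, 3, 1} and plot 4 has {6, 3, 1}, leaving only 5.
So block 4 reads: 3 4 1 5 2 6.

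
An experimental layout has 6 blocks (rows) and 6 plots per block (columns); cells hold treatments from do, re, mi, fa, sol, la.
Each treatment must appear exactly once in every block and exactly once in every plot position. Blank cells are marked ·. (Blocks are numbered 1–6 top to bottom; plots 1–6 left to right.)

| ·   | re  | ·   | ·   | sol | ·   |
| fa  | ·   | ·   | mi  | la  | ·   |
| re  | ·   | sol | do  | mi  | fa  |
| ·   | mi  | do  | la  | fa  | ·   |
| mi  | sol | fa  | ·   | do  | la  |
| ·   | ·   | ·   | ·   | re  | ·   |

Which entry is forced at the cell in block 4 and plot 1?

sol

Block 4 already has {do, mi, fa, la} and plot 1 already has {re, mi, fa}, so block 4, plot 1 must be sol.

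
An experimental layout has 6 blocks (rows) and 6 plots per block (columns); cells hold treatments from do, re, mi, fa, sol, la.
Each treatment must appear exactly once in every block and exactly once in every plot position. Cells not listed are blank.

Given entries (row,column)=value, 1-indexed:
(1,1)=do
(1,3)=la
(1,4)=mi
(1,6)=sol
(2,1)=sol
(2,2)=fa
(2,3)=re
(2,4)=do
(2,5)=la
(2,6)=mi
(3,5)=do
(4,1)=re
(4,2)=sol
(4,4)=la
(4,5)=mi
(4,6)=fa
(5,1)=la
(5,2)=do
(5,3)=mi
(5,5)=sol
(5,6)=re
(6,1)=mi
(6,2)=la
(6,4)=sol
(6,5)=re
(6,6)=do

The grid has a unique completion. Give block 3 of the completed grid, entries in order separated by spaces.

fa mi sol re do la

Block 3, plot 1: block 3 has {do} and plot 1 has {do, re, mi, sol, la}, leaving only fa.
Block 3, plot 3: block 3 has {do, fa} and plot 3 has {re, mi, la}, leaving only sol.
Block 3, plot 4: block 3 has {do, fa, sol} and plot 4 has {do, mi, sol, la}, leaving only re.
Block 3, plot 2: block 3 has {do, re, fa, sol} and plot 2 has {do, fa, sol, la}, leaving only mi.
Block 3, plot 6: block 3 has {do, re, mi, fa, sol} and plot 6 has {do, re, mi, fa, sol}, leaving only la.
So block 3 reads: fa mi sol re do la.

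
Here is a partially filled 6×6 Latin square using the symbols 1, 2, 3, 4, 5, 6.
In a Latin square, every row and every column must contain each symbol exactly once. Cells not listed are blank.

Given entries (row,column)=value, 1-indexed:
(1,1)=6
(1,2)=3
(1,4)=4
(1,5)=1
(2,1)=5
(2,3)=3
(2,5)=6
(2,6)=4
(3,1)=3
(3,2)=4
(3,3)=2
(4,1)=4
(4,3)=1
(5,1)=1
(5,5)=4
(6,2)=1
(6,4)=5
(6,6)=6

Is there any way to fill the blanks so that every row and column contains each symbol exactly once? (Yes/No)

No row or column among the givens repeats a symbol, and propagating forced cells runs into no contradiction.
One valid completion exists (for instance, 6 3 5 4 1 2 / 5 2 3 1 6 4 / 3 4 2 6 5 1 / 4 6 1 3 2 5 / 1 5 6 2 4 3 / 2 1 4 5 3 6).

Yes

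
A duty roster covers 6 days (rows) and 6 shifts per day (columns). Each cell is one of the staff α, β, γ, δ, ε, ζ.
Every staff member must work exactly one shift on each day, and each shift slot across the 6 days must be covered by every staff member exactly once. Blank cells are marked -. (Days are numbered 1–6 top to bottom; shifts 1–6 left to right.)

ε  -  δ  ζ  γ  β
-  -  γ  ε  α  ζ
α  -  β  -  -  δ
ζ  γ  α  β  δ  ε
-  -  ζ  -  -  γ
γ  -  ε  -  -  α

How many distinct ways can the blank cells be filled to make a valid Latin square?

3

Day 1, shift 2: eliminating its day and shift leaves {α}.
Day 2, shift 1: eliminating its day and shift leaves {β, δ}.
Day 2, shift 2: eliminating its day and shift leaves {β, δ}.
Day 3, shift 2: eliminating its day and shift leaves {ε, ζ}.
Day 3, shift 4: eliminating its day and shift leaves {γ}.
Day 3, shift 5: eliminating its day and shift leaves {ε, ζ}.
Day 5, shift 1: eliminating its day and shift leaves {β, δ}.
Day 5, shift 2: eliminating its day and shift leaves {α, β, δ, ε}.
Day 5, shift 4: eliminating its day and shift leaves {α, δ}.
Day 5, shift 5: eliminating its day and shift leaves {β, ε}.
Day 6, shift 2: eliminating its day and shift leaves {β, δ, ζ}.
Day 6, shift 4: eliminating its day and shift leaves {δ}.
Day 6, shift 5: eliminating its day and shift leaves {β, ζ}.
Enumerating the assignments across these blanks that avoid any day or shift repeat gives 3 completions.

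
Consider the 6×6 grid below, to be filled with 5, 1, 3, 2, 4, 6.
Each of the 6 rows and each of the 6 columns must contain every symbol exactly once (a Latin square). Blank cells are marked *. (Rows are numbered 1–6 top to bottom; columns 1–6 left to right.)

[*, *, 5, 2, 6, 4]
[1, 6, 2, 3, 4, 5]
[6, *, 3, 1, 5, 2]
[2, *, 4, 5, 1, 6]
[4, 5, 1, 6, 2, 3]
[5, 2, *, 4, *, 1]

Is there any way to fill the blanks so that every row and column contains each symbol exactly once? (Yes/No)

No row or column among the givens repeats a symbol, and propagating forced cells runs into no contradiction.
One valid completion exists (for instance, 3 1 5 2 6 4 / 1 6 2 3 4 5 / 6 4 3 1 5 2 / 2 3 4 5 1 6 / 4 5 1 6 2 3 / 5 2 6 4 3 1).

Yes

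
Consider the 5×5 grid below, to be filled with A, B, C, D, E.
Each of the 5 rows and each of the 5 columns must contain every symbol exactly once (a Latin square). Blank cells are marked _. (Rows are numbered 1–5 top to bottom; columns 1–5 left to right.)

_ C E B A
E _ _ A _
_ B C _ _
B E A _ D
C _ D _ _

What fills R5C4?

E

Row 5 already has {C, D} and column 4 already has {A, B}, so row 5, column 4 must be E.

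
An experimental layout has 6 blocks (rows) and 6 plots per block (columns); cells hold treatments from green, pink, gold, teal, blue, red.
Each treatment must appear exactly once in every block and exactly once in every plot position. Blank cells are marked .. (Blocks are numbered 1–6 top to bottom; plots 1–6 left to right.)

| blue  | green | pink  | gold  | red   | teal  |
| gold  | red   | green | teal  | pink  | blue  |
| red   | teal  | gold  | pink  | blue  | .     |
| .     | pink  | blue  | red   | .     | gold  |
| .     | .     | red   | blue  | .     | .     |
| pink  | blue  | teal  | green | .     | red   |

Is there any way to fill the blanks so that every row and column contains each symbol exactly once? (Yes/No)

Yes

No block or plot among the givens repeats a symbol, and propagating forced cells runs into no contradiction.
One valid completion exists (for instance, blue green pink gold red teal / gold red green teal pink blue / red teal gold pink blue green / green pink blue red teal gold / teal gold red blue green pink / pink blue teal green gold red).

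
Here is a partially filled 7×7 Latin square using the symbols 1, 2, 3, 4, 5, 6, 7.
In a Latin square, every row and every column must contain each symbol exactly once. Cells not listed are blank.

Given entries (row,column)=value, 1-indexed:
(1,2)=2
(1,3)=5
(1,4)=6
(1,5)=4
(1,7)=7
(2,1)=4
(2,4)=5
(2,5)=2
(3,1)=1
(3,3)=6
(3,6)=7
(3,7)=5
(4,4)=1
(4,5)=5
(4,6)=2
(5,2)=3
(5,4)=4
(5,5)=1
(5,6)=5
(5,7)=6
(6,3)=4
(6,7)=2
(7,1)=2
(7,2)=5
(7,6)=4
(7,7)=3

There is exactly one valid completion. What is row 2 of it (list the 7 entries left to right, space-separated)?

4 6 7 5 2 3 1

Row 2, column 7: row 2 has {2, 4, 5} and column 7 has {2, 3, 5, 6, 7}, leaving only 1.
Row 1, column 1: row 1 has {2, 4, 5, 6, 7} and column 1 has {1, 2, 4}, leaving only 3.
Row 1, column 6: row 1 has {2, 3, 4, 5, 6, 7} and column 6 has {2, 4, 5, 7}, leaving only 1.
Row 3, column 2: row 3 has {1, 5, 6, 7} and column 2 has {2, 3, 5}, leaving only 4.
Row 3, column 5: row 3 has {1, 4, 5, 6, 7} and column 5 has {1, 2, 4, 5}, leaving only 3.
Row 3, column 4: row 3 has {1, 3, 4, 5, 6, 7} and column 4 has {1, 4, 5, 6}, leaving only 2.
Row 4, column 7: row 4 has {1, 2, 5} and column 7 has {1, 2, 3, 5, 6, 7}, leaving only 4.
Row 5, column 1: row 5 has {1, 3, 4, 5, 6} and column 1 has {1, 2, 3, 4}, leaving only 7.
Row 4, column 1: row 4 has {1, 2, 4, 5} and column 1 has {1, 2, 3, 4, 7}, leaving only 6.
Row 4, column 2: row 4 has {1, 2, 4, 5, 6} and column 2 has {2, 3, 4, 5}, leaving only 7.
Row 2, column 2: row 2 has {1, 2, 4, 5} and column 2 has {2, 3, 4, 5, 7}, leaving only 6.
Row 2, column 6: row 2 has {1, 2, 4, 5, 6} and column 6 has {1, 2, 4, 5, 7}, leaving only 3.
Row 2, column 3: row 2 has {1, 2, 3, 4, 5, 6} and column 3 has {4, 5, 6}, leaving only 7.
So row 2 reads: 4 6 7 5 2 3 1.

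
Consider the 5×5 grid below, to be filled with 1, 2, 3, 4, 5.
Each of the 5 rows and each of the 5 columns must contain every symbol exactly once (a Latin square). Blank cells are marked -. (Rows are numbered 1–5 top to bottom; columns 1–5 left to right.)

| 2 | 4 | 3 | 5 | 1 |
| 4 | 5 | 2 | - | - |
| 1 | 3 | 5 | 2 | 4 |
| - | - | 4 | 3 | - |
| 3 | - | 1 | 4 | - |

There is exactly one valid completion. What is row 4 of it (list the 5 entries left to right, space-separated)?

5 1 4 3 2

Row 4, column 1: row 4 has {3, 4} and column 1 has {1, 2, 3, 4}, leaving only 5.
Row 4, column 5: row 4 has {3, 4, 5} and column 5 has {1, 4}, leaving only 2.
Row 4, column 2: row 4 has {2, 3, 4, 5} and column 2 has {3, 4, 5}, leaving only 1.
So row 4 reads: 5 1 4 3 2.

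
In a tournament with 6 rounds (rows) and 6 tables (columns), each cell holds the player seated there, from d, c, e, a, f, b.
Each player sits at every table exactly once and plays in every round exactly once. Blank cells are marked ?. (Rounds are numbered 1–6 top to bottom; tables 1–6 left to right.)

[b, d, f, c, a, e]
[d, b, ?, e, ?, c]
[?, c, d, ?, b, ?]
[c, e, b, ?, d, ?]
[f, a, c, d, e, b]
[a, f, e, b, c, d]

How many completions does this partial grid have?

2

Round 2, table 3: eliminating its round and table leaves {a}.
Round 2, table 5: eliminating its round and table leaves {f}.
Round 3, table 1: eliminating its round and table leaves {e}.
Round 3, table 4: eliminating its round and table leaves {a, f}.
Round 3, table 6: eliminating its round and table leaves {a, f}.
Round 4, table 4: eliminating its round and table leaves {a, f}.
Round 4, table 6: eliminating its round and table leaves {a, f}.
Enumerating the assignments across these blanks that avoid any round or table repeat gives 2 completions.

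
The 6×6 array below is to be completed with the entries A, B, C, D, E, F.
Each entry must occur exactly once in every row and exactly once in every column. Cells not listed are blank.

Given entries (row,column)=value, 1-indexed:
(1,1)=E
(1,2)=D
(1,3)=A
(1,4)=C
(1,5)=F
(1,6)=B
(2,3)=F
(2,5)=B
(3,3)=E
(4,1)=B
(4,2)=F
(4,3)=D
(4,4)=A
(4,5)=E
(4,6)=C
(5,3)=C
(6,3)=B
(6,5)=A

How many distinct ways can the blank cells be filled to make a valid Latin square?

Row 2, column 1: eliminating its row and column leaves {A, C, D}.
Row 2, column 2: eliminating its row and column leaves {A, C, E}.
Row 2, column 4: eliminating its row and column leaves {D, E}.
Row 2, column 6: eliminating its row and column leaves {A, D, E}.
Row 3, column 1: eliminating its row and column leaves {A, C, D, F}.
Row 3, column 2: eliminating its row and column leaves {A, B, C}.
Row 3, column 4: eliminating its row and column leaves {B, D, F}.
Row 3, column 5: eliminating its row and column leaves {C, D}.
Row 3, column 6: eliminating its row and column leaves {A, D, F}.
Row 5, column 1: eliminating its row and column leaves {A, D, F}.
Row 5, column 2: eliminating its row and column leaves {A, B, E}.
Row 5, column 4: eliminating its row and column leaves {B, D, E, F}.
Row 5, column 5: eliminating its row and column leaves {D}.
Row 5, column 6: eliminating its row and column leaves {A, D, E, F}.
Row 6, column 1: eliminating its row and column leaves {C, D, F}.
Row 6, column 2: eliminating its row and column leaves {C, E}.
Row 6, column 4: eliminating its row and column leaves {D, E, F}.
Row 6, column 6: eliminating its row and column leaves {D, E, F}.
Enumerating the assignments across these blanks that avoid any row or column repeat gives 14 completions.

14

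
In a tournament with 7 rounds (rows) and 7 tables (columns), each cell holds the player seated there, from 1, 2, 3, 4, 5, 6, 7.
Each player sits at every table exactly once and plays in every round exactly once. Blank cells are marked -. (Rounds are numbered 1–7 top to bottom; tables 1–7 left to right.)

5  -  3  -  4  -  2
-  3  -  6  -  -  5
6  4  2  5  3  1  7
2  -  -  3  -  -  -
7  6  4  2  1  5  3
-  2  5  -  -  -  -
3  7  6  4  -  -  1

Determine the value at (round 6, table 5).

Round 1, table 2: round 1 has {2, 3, 4, 5} and table 2 has {2, 3, 4, 6, 7}, leaving only 1.
Round 1, table 4: round 1 has {1, 2, 3, 4, 5} and table 4 has {2, 3, 4, 5, 6}, leaving only 7.
Round 1, table 6: round 1 has {1, 2, 3, 4, 5, 7} and table 6 has {1, 5}, leaving only 6.
Round 4, table 2: round 4 has {2, 3} and table 2 has {1, 2, 3, 4, 6, 7}, leaving only 5.
Round 6, table 4: round 6 has {2, 5} and table 4 has {2, 3, 4, 5, 6, 7}, leaving only 1.
Round 6, table 1: round 6 has {1, 2, 5} and table 1 has {2, 3, 5, 6, 7}, leaving only 4.
Round 2, table 1: round 2 has {3, 5, 6} and table 1 has {2, 3, 4, 5, 6, 7}, leaving only 1.
Round 2, table 3: round 2 has {1, 3, 5, 6} and table 3 has {2, 3, 4, 5, 6}, leaving only 7.
Round 2, table 5: round 2 has {1, 3, 5, 6, 7} and table 5 has {1, 3, 4}, leaving only 2.
Round 2, table 6: round 2 has {1, 2, 3, 5, 6, 7} and table 6 has {1, 5, 6}, leaving only 4.
Round 4, table 3: round 4 has {2, 3, 5} and table 3 has {2, 3, 4, 5, 6, 7}, leaving only 1.
Round 4, table 6: round 4 has {1, 2, 3, 5} and table 6 has {1, 4, 5, 6}, leaving only 7.
Round 4, table 5: round 4 has {1, 2, 3, 5, 7} and table 5 has {1, 2, 3, 4}, leaving only 6.
Round 6 already has {1, 2, 4, 5} and table 5 already has {1, 2, 3, 4, 6}, so round 6, table 5 must be 7.

7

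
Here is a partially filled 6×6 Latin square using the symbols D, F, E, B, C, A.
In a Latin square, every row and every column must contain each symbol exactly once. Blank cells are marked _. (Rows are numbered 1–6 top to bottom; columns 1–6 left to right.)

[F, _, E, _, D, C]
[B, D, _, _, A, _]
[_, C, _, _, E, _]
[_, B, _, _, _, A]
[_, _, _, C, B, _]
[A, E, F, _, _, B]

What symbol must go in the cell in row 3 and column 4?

Row 1, column 2: row 1 has {D, F, E, C} and column 2 has {D, E, B, C}, leaving only A.
Row 1, column 4: row 1 has {D, F, E, C, A} and column 4 has {C}, leaving only B.
Row 2, column 3: row 2 has {D, B, A} and column 3 has {F, E}, leaving only C.
Row 3, column 1: row 3 has {E, C} and column 1 has {F, B, A}, leaving only D.
Row 3, column 6: row 3 has {D, E, C} and column 6 has {B, C, A}, leaving only F.
Row 3 already has {D, F, E, C} and column 4 already has {B, C}, so row 3, column 4 must be A.

A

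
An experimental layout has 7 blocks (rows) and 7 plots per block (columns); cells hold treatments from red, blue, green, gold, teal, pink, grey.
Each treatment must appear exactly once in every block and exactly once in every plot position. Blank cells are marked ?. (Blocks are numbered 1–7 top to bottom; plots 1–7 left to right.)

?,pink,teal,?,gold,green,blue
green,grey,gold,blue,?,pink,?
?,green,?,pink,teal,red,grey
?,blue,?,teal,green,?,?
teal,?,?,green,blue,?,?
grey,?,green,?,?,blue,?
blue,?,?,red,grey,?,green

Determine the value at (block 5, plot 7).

pink

Block 1, plot 1: block 1 has {blue, green, gold, teal, pink} and plot 1 has {blue, green, teal, grey}, leaving only red.
Block 1, plot 4: block 1 has {red, blue, green, gold, teal, pink} and plot 4 has {red, blue, green, teal, pink}, leaving only grey.
Block 2, plot 5: block 2 has {blue, green, gold, pink, grey} and plot 5 has {blue, green, gold, teal, grey}, leaving only red.
Block 2, plot 7: block 2 has {red, blue, green, gold, pink, grey} and plot 7 has {blue, green, grey}, leaving only teal.
Block 3, plot 1: block 3 has {red, green, teal, pink, grey} and plot 1 has {red, blue, green, teal, grey}, leaving only gold.
Block 3, plot 3: block 3 has {red, green, gold, teal, pink, grey} and plot 3 has {green, gold, teal}, leaving only blue.
Block 4, plot 1: block 4 has {blue, green, teal} and plot 1 has {red, blue, green, gold, teal, grey}, leaving only pink.
Block 6, plot 4: block 6 has {blue, green, grey} and plot 4 has {red, blue, green, teal, pink, grey}, leaving only gold.
Block 6, plot 5: block 6 has {blue, green, gold, grey} and plot 5 has {red, blue, green, gold, teal, grey}, leaving only pink.
Block 6, plot 7: block 6 has {blue, green, gold, pink, grey} and plot 7 has {blue, green, teal, grey}, leaving only red.
Block 4, plot 7: block 4 has {blue, green, teal, pink} and plot 7 has {red, blue, green, teal, grey}, leaving only gold.
Block 5 already has {blue, green, teal} and plot 7 already has {red, blue, green, gold, teal, grey}, so block 5, plot 7 must be pink.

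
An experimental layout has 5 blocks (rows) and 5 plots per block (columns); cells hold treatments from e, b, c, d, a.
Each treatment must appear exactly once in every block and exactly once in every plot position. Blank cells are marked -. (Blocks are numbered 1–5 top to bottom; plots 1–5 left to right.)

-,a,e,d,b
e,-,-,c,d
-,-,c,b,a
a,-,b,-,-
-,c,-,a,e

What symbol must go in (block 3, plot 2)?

e

Block 1, plot 1: block 1 has {e, b, d, a} and plot 1 has {e, a}, leaving only c.
Block 2, plot 2: block 2 has {e, c, d} and plot 2 has {c, a}, leaving only b.
Block 2, plot 3: block 2 has {e, b, c, d} and plot 3 has {e, b, c}, leaving only a.
Block 3, plot 1: block 3 has {b, c, a} and plot 1 has {e, c, a}, leaving only d.
Block 3 already has {b, c, d, a} and plot 2 already has {b, c, a}, so block 3, plot 2 must be e.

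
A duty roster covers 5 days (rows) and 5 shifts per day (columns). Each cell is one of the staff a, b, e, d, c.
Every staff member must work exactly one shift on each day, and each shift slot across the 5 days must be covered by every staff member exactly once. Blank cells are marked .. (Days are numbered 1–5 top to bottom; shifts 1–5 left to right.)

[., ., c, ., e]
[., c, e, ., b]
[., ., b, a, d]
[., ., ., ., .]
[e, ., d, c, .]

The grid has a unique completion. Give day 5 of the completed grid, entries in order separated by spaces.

e b d c a

Day 5, shift 5: day 5 has {e, d, c} and shift 5 has {b, e, d}, leaving only a.
Day 5, shift 2: day 5 has {a, e, d, c} and shift 2 has {c}, leaving only b.
So day 5 reads: e b d c a.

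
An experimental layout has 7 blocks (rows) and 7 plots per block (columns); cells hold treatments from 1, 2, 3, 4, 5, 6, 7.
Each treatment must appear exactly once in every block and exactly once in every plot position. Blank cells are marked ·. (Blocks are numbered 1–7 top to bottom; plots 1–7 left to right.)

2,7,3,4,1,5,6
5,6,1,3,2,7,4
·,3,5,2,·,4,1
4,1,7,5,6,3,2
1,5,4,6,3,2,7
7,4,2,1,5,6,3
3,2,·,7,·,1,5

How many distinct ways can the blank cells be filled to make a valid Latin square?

Block 3, plot 1: eliminating its block and plot leaves {6}.
Block 3, plot 5: eliminating its block and plot leaves {7}.
Block 7, plot 3: eliminating its block and plot leaves {6}.
Block 7, plot 5: eliminating its block and plot leaves {4}.
Only one assignment across all blanks avoids any block or plot repeat, giving 1 completion.

1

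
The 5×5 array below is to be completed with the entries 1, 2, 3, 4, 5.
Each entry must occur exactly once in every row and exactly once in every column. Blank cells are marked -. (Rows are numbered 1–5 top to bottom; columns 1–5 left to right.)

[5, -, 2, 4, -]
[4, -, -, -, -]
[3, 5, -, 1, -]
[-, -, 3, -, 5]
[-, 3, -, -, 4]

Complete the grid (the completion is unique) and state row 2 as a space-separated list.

4 2 5 3 1

Row 1, column 2: row 1 has {2, 4, 5} and column 2 has {3, 5}, leaving only 1.
Row 2, column 2: row 2 has {4} and column 2 has {1, 3, 5}, leaving only 2.
Row 1, column 5: row 1 has {1, 2, 4, 5} and column 5 has {4, 5}, leaving only 3.
Row 2, column 5: row 2 has {2, 4} and column 5 has {3, 4, 5}, leaving only 1.
Row 2, column 3: row 2 has {1, 2, 4} and column 3 has {2, 3}, leaving only 5.
Row 2, column 4: row 2 has {1, 2, 4, 5} and column 4 has {1, 4}, leaving only 3.
So row 2 reads: 4 2 5 3 1.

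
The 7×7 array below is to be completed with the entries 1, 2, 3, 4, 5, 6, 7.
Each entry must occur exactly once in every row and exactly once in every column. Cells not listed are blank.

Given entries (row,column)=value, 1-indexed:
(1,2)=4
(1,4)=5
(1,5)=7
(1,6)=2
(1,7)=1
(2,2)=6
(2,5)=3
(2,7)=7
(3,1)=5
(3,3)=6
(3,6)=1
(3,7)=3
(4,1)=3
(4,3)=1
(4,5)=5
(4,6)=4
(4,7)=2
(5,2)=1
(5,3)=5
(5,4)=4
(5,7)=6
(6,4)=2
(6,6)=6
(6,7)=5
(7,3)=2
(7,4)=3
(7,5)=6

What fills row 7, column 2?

5

Row 1, column 1: row 1 has {1, 2, 4, 5, 7} and column 1 has {3, 5}, leaving only 6.
Row 1, column 3: row 1 has {1, 2, 4, 5, 6, 7} and column 3 has {1, 2, 5, 6}, leaving only 3.
Row 2, column 3: row 2 has {3, 6, 7} and column 3 has {1, 2, 3, 5, 6}, leaving only 4.
Row 2, column 4: row 2 has {3, 4, 6, 7} and column 4 has {2, 3, 4, 5}, leaving only 1.
Row 2, column 1: row 2 has {1, 3, 4, 6, 7} and column 1 has {3, 5, 6}, leaving only 2.
Row 2, column 6: row 2 has {1, 2, 3, 4, 6, 7} and column 6 has {1, 2, 4, 6}, leaving only 5.
Row 3, column 4: row 3 has {1, 3, 5, 6} and column 4 has {1, 2, 3, 4, 5}, leaving only 7.
Row 3, column 2: row 3 has {1, 3, 5, 6, 7} and column 2 has {1, 4, 6}, leaving only 2.
Row 3, column 5: row 3 has {1, 2, 3, 5, 6, 7} and column 5 has {3, 5, 6, 7}, leaving only 4.
Row 4, column 2: row 4 has {1, 2, 3, 4, 5} and column 2 has {1, 2, 4, 6}, leaving only 7.
Row 7 already has {2, 3, 6} and column 2 already has {1, 2, 4, 6, 7}, so row 7, column 2 must be 5.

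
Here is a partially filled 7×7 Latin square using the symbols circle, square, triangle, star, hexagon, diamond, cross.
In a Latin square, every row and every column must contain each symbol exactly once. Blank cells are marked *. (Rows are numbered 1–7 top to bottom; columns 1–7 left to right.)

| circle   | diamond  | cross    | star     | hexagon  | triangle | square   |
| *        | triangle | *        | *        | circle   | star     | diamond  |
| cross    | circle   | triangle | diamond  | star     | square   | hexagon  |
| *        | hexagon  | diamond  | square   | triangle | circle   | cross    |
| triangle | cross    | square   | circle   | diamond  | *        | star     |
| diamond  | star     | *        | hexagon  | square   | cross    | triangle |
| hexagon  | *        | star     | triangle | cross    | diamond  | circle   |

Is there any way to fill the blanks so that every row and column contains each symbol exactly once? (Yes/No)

Yes

No row or column among the givens repeats a symbol, and propagating forced cells runs into no contradiction.
One valid completion exists (for instance, circle diamond cross star hexagon triangle square / square triangle hexagon cross circle star diamond / cross circle triangle diamond star square hexagon / star hexagon diamond square triangle circle cross / triangle cross square circle diamond hexagon star / diamond star circle hexagon square cross triangle / hexagon square star triangle cross diamond circle).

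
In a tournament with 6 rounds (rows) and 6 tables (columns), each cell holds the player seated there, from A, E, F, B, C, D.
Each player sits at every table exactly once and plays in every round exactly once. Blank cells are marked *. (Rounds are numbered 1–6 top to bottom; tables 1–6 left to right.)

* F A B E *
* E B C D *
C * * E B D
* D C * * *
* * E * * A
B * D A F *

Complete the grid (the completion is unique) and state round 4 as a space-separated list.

Round 4, table 4: round 4 has {C, D} and table 4 has {A, E, B, C}, leaving only F.
Round 4, table 5: round 4 has {F, C, D} and table 5 has {E, F, B, D}, leaving only A.
Round 4, table 1: round 4 has {A, F, C, D} and table 1 has {B, C}, leaving only E.
Round 4, table 6: round 4 has {A, E, F, C, D} and table 6 has {A, D}, leaving only B.
So round 4 reads: E D C F A B.

E D C F A B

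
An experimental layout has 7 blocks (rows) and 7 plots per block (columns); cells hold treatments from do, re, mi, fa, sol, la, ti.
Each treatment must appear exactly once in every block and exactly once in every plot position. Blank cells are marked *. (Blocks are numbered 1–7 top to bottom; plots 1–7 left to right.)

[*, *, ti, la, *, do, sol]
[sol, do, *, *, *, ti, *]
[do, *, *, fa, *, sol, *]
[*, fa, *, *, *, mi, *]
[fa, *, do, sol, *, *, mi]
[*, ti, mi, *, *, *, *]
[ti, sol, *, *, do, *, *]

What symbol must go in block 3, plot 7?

Block 3, plot 7 is narrowed to {re, la, ti}.
If it were re, then block 5, plot 6 would be left with no valid symbol.
If it were la, then block 5, plot 6 would be left with no valid symbol.
So block 3, plot 7 must be ti.

ti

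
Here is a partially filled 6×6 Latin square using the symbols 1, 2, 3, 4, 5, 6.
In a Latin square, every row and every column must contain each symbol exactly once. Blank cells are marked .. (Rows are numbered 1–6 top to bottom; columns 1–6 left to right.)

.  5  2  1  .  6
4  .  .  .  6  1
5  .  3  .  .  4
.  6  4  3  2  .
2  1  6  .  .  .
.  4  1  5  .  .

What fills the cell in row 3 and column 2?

2

Row 3 already has {3, 4, 5} and column 2 already has {1, 4, 5, 6}, so row 3, column 2 must be 2.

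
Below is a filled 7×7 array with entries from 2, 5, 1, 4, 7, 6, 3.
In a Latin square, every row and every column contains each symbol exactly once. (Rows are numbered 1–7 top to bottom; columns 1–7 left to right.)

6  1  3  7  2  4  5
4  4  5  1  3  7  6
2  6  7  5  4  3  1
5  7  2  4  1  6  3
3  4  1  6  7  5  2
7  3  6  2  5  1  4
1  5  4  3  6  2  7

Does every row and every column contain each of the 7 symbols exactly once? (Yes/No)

No

Row 2 contains 4 twice (at columns 1 and 2), so it is not a permutation.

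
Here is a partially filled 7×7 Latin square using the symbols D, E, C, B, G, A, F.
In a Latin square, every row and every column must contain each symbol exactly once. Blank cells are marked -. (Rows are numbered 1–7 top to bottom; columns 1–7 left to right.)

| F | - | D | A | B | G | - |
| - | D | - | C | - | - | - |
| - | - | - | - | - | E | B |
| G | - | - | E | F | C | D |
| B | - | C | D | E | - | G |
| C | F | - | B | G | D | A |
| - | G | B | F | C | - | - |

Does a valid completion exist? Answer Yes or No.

No row or column among the givens repeats a symbol, and propagating forced cells runs into no contradiction.
One valid completion exists (for instance, F E D A B G C / E D G C A B F / A C F G D E B / G B A E F C D / B A C D E F G / C F E B G D A / D G B F C A E).

Yes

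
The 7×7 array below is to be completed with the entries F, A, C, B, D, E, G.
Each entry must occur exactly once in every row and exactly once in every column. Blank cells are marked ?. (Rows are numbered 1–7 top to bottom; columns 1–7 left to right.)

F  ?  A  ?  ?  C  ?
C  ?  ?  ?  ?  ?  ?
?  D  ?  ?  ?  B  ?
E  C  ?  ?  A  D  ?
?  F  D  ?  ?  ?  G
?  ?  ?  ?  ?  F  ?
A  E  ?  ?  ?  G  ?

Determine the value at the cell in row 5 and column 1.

B

Row 5 already has {F, D, G} and column 1 already has {F, A, C, E}, so row 5, column 1 must be B.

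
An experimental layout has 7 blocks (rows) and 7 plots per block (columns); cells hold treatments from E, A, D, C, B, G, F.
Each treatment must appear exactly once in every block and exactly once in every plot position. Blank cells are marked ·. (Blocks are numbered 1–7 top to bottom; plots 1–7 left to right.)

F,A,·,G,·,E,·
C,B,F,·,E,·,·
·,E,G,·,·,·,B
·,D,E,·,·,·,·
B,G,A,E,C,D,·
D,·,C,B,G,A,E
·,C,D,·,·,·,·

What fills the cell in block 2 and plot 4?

A

Block 1, plot 3: block 1 has {E, A, G, F} and plot 3 has {E, A, D, C, G, F}, leaving only B.
Block 1, plot 5: block 1 has {E, A, B, G, F} and plot 5 has {E, C, G}, leaving only D.
Block 1, plot 7: block 1 has {E, A, D, B, G, F} and plot 7 has {E, B}, leaving only C.
Block 2, plot 6: block 2 has {E, C, B, F} and plot 6 has {E, A, D}, leaving only G.
Block 3, plot 1: block 3 has {E, B, G} and plot 1 has {D, C, B, F}, leaving only A.
Block 3, plot 5: block 3 has {E, A, B, G} and plot 5 has {E, D, C, G}, leaving only F.
Block 3, plot 6: block 3 has {E, A, B, G, F} and plot 6 has {E, A, D, G}, leaving only C.
Block 3, plot 4: block 3 has {E, A, C, B, G, F} and plot 4 has {E, B, G}, leaving only D.
Block 2 already has {E, C, B, G, F} and plot 4 already has {E, D, B, G}, so block 2, plot 4 must be A.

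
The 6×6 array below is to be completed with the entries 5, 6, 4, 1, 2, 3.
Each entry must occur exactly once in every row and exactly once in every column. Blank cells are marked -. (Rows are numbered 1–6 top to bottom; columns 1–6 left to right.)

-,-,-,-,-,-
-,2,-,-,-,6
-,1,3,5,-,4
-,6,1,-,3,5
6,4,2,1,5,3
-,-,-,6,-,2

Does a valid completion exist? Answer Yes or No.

No row or column among the givens repeats a symbol, and propagating forced cells runs into no contradiction.
One valid completion exists (for instance, 5 3 6 4 2 1 / 1 2 5 3 4 6 / 2 1 3 5 6 4 / 4 6 1 2 3 5 / 6 4 2 1 5 3 / 3 5 4 6 1 2).

Yes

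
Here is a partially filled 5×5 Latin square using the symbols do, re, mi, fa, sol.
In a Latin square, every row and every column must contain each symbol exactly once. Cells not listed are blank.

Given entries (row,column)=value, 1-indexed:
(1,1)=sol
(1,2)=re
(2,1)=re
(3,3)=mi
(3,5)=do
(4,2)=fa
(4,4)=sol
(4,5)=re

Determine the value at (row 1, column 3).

fa

Row 3, column 1: row 3 has {do, mi} and column 1 has {re, sol}, leaving only fa.
Row 3, column 2: row 3 has {do, mi, fa} and column 2 has {re, fa}, leaving only sol.
Row 3, column 4: row 3 has {do, mi, fa, sol} and column 4 has {sol}, leaving only re.
Row 4, column 3: row 4 has {re, fa, sol} and column 3 has {mi}, leaving only do.
Row 1 already has {re, sol} and column 3 already has {do, mi}, so row 1, column 3 must be fa.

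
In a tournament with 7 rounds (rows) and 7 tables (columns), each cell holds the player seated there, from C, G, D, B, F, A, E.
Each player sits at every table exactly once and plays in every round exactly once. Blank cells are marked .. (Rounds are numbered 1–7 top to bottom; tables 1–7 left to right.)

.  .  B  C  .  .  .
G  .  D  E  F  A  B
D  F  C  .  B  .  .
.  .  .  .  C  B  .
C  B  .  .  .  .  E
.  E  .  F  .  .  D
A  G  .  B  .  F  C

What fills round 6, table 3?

Round 2, table 2: round 2 has {G, D, B, F, A, E} and table 2 has {G, B, F, E}, leaving only C.
Round 6, table 1: round 6 has {D, F, E} and table 1 has {C, G, D, A}, leaving only B.
Round 7, table 3: round 7 has {C, G, B, F, A} and table 3 has {C, D, B}, leaving only E.
Round 7, table 5: round 7 has {C, G, B, F, A, E} and table 5 has {C, B, F}, leaving only D.
Round 6, table 3 is narrowed to {G, A}.
If it were G, then round 5, table 4 would be left with no valid symbol.
So round 6, table 3 must be A.

A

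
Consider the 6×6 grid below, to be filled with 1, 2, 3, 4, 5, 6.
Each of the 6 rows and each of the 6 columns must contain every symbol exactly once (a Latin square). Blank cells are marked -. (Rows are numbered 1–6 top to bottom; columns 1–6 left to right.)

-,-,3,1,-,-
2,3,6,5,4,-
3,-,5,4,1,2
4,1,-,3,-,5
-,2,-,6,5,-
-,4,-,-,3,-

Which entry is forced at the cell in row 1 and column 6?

Row 2, column 6: row 2 has {2, 3, 4, 5, 6} and column 6 has {2, 5}, leaving only 1.
Row 3, column 2: row 3 has {1, 2, 3, 4, 5} and column 2 has {1, 2, 3, 4}, leaving only 6.
Row 1, column 2: row 1 has {1, 3} and column 2 has {1, 2, 3, 4, 6}, leaving only 5.
Row 1, column 1: row 1 has {1, 3, 5} and column 1 has {2, 3, 4}, leaving only 6.
Row 1 already has {1, 3, 5, 6} and column 6 already has {1, 2, 5}, so row 1, column 6 must be 4.

4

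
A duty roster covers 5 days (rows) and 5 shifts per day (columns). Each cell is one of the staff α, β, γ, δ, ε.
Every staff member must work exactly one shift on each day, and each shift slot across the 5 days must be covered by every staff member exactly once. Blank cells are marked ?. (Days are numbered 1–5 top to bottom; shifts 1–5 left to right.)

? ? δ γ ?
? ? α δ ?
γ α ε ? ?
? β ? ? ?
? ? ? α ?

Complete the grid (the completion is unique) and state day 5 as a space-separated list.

Day 1, shift 2: day 1 has {γ, δ} and shift 2 has {α, β}, leaving only ε.
Day 2, shift 2: day 2 has {α, δ} and shift 2 has {α, β, ε}, leaving only γ.
Day 5, shift 2: day 5 has {α} and shift 2 has {α, β, γ, ε}, leaving only δ.
Day 3, shift 4: day 3 has {α, γ, ε} and shift 4 has {α, γ, δ}, leaving only β.
Day 3, shift 5: day 3 has {α, β, γ, ε} and shift 5 has {}, leaving only δ.
Day 4, shift 3: day 4 has {β} and shift 3 has {α, δ, ε}, leaving only γ.
Day 5, shift 3: day 5 has {α, δ} and shift 3 has {α, γ, δ, ε}, leaving only β.
Day 5, shift 1: day 5 has {α, β, δ} and shift 1 has {γ}, leaving only ε.
Day 5, shift 5: day 5 has {α, β, δ, ε} and shift 5 has {δ}, leaving only γ.
So day 5 reads: ε δ β α γ.

ε δ β α γ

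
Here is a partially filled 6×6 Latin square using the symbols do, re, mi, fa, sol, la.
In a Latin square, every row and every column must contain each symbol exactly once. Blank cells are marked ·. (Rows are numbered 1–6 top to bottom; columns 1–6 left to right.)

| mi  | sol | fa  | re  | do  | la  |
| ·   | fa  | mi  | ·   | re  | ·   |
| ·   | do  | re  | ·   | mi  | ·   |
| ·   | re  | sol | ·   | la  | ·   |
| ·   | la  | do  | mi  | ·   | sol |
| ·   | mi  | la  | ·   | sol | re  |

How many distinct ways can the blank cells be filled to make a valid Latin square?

4

Row 2, column 1: eliminating its row and column leaves {do, sol, la}.
Row 2, column 4: eliminating its row and column leaves {do, sol, la}.
Row 2, column 6: eliminating its row and column leaves {do}.
Row 3, column 1: eliminating its row and column leaves {fa, sol, la}.
Row 3, column 4: eliminating its row and column leaves {fa, sol, la}.
Row 3, column 6: eliminating its row and column leaves {fa}.
Row 4, column 1: eliminating its row and column leaves {do, fa}.
Row 4, column 4: eliminating its row and column leaves {do, fa}.
Row 4, column 6: eliminating its row and column leaves {do, mi, fa}.
Row 5, column 1: eliminating its row and column leaves {re, fa}.
Row 5, column 5: eliminating its row and column leaves {fa}.
Row 6, column 1: eliminating its row and column leaves {do, fa}.
Row 6, column 4: eliminating its row and column leaves {do, fa}.
Enumerating the assignments across these blanks that avoid any row or column repeat gives 4 completions.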